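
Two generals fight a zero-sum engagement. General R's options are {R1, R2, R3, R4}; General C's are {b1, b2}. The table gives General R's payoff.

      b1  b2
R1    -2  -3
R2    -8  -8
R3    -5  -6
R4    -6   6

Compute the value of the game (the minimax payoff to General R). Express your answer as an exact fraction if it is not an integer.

-30/13

Row minima: R1 → -3, R2 → -8, R3 → -6, R4 → -6; maximin = -3.
Column maxima: b1 → -2, b2 → 6; minimax = -2.
-3 ≠ -2, so there is no saddle point; optimal play is mixed.
R2 is strictly dominated by R1, so General R never plays it.
R3 is strictly dominated by R1, so General R never plays it.
On the remaining 2×2 (R1, R4 vs b1, b2):
Let General R play R1 with probability p. Expected payoff against b1: (-2)p + (-6)(1−p) = 4p − 6; against b2: (-3)p + 6(1−p) = −9p + 6.
Setting these equal: 4p − 6 = −9p + 6 ⇒ 13p = 12 ⇒ p = 12/13, and the value is (4)·(12/13) − 6 = -30/13.
For General C: with q = P(b1), equating R1's and R4's payoffs gives q − 3 = −12q + 6 ⇒ q = 9/13.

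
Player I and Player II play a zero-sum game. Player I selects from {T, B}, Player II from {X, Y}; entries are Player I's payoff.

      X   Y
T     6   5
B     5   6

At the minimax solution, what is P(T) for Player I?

1/2

Row minima: T → 5, B → 5; maximin = 5.
Column maxima: X → 6, Y → 6; minimax = 6.
5 ≠ 6, so there is no saddle point; optimal play is mixed.
Let Player I play T with probability p. Expected payoff against X: 6p + 5(1−p) = p + 5; against Y: 5p + 6(1−p) = −p + 6.
Setting these equal: p + 5 = −p + 6 ⇒ 2p = 1 ⇒ p = 1/2, and the value is (1)·(1/2) + 5 = 11/2.
For Player II: with q = P(X), equating T's and B's payoffs gives q + 5 = −q + 6 ⇒ q = 1/2.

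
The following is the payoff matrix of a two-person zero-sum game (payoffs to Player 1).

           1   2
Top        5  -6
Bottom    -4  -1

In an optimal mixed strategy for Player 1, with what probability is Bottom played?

Row minima: Top → -6, Bottom → -4; maximin = -4.
Column maxima: 1 → 5, 2 → -1; minimax = -1.
-4 ≠ -1, so there is no saddle point; optimal play is mixed.
Let Player 1 play Top with probability p. Expected payoff against 1: 5p + (-4)(1−p) = 9p − 4; against 2: (-6)p + (-1)(1−p) = −5p − 1.
Setting these equal: 9p − 4 = −5p − 1 ⇒ 14p = 3 ⇒ p = 3/14, and the value is (9)·(3/14) − 4 = -29/14.
For Player 2: with q = P(1), equating Top's and Bottom's payoffs gives 11q − 6 = −3q − 1 ⇒ q = 5/14.

11/14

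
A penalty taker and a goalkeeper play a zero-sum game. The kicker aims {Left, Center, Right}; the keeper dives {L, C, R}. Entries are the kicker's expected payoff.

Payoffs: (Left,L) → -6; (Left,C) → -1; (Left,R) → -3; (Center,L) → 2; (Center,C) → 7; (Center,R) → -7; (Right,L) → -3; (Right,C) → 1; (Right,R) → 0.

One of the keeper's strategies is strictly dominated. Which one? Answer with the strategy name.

C

L holds the kicker's payoff strictly below C in every row: -6 < -1, 2 < 7, -3 < 1.
So C is strictly dominated for the keeper.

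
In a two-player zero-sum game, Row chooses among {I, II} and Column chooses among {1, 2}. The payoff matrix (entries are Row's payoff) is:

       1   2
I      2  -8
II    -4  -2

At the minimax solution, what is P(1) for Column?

Row minima: I → -8, II → -4; maximin = -4.
Column maxima: 1 → 2, 2 → -2; minimax = -2.
-4 ≠ -2, so there is no saddle point; optimal play is mixed.
Let Row play I with probability p. Expected payoff against 1: 2p + (-4)(1−p) = 6p − 4; against 2: (-8)p + (-2)(1−p) = −6p − 2.
Setting these equal: 6p − 4 = −6p − 2 ⇒ 12p = 2 ⇒ p = 1/6, and the value is (6)·(1/6) − 4 = -3.
For Column: with q = P(1), equating I's and II's payoffs gives 10q − 8 = −2q − 2 ⇒ q = 1/2.

1/2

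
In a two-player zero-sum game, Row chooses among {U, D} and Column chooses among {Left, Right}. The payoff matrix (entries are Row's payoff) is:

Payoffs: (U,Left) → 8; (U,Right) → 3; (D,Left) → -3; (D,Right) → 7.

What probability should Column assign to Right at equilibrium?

Row minima: U → 3, D → -3; maximin = 3.
Column maxima: Left → 8, Right → 7; minimax = 7.
3 ≠ 7, so there is no saddle point; optimal play is mixed.
Let Row play U with probability p. Expected payoff against Left: 8p + (-3)(1−p) = 11p − 3; against Right: 3p + 7(1−p) = −4p + 7.
Setting these equal: 11p − 3 = −4p + 7 ⇒ 15p = 10 ⇒ p = 2/3, and the value is (11)·(2/3) − 3 = 13/3.
For Column: with q = P(Left), equating U's and D's payoffs gives 5q + 3 = −10q + 7 ⇒ q = 4/15.

11/15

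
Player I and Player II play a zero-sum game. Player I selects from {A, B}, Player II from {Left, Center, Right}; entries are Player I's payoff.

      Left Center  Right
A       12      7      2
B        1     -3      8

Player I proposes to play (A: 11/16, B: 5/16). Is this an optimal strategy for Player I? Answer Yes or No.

Against Left this mix gives (11/16)·12 + (5/16)·1 = 137/16.
Against Center this mix gives (11/16)·7 + (5/16)·(-3) = 31/8.
Against Right this mix gives (11/16)·2 + (5/16)·8 = 31/8.
All of Player II's active replies (Center, Right) yield 31/8, and no column does worse for Player I. The mix makes Player II indifferent and guarantees 31/8, so it is optimal.

Yes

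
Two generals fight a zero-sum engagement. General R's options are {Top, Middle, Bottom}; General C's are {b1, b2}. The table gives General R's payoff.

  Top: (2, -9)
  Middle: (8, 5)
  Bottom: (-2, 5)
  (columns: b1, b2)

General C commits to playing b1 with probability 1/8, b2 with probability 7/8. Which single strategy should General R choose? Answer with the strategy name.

Middle

Expected payoff of Top: (1/8)·2 + (7/8)·(-9) = -61/8.
Expected payoff of Middle: (1/8)·8 + (7/8)·5 = 43/8.
Expected payoff of Bottom: (1/8)·(-2) + (7/8)·5 = 33/8.
The largest is 43/8, so General R's best response is Middle.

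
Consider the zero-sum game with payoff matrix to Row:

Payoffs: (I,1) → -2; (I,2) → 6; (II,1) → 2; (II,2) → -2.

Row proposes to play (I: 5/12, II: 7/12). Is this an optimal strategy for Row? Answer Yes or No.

Against 1 this mix gives (5/12)·(-2) + (7/12)·2 = 1/3.
Against 2 this mix gives (5/12)·6 + (7/12)·(-2) = 4/3.
Column will play 1, holding Row to 1/3. Shifting weight toward the row that does better against 1 would raise this floor (the equalizing mix achieves 2/3 against both 1 and 2), so the proposed strategy is not optimal.

No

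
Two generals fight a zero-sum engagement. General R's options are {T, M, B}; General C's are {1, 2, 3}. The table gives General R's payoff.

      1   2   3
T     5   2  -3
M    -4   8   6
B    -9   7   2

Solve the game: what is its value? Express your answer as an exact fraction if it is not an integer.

Row minima: T → -3, M → -4, B → -9; maximin = -3.
Column maxima: 1 → 5, 2 → 8, 3 → 6; minimax = 5.
-3 ≠ 5, so there is no saddle point; optimal play is mixed.
B is strictly dominated by M, so General R never plays it.
2 is strictly dominated by 3 (it gives General R strictly more in every row), so General C never plays it.
On the remaining 2×2 (T, M vs 1, 3):
Let General R play T with probability p. Expected payoff against 1: 5p + (-4)(1−p) = 9p − 4; against 3: (-3)p + 6(1−p) = −9p + 6.
Setting these equal: 9p − 4 = −9p + 6 ⇒ 18p = 10 ⇒ p = 5/9, and the value is (9)·(5/9) − 4 = 1.
For General C: with q = P(1), equating T's and M's payoffs gives 8q − 3 = −10q + 6 ⇒ q = 1/2.

1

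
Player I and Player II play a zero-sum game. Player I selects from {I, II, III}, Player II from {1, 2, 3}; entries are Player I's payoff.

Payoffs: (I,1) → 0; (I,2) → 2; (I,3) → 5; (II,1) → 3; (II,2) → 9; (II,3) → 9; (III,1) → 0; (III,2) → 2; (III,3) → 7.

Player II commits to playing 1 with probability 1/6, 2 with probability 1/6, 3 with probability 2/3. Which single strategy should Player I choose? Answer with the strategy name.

Expected payoff of I: (1/6)·0 + (1/6)·2 + (2/3)·5 = 11/3.
Expected payoff of II: (1/6)·3 + (1/6)·9 + (2/3)·9 = 8.
Expected payoff of III: (1/6)·0 + (1/6)·2 + (2/3)·7 = 5.
The largest is 8, so Player I's best response is II.

II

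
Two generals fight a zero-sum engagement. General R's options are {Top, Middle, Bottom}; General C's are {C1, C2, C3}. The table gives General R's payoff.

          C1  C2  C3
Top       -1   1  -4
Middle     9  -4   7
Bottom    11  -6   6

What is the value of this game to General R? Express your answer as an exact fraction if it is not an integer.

Row minima: Top → -4, Middle → -4, Bottom → -6; maximin = -4.
Column maxima: C1 → 11, C2 → 1, C3 → 7; minimax = 1.
-4 ≠ 1, so there is no saddle point; optimal play is mixed.
C1 is strictly dominated by C3 (it gives General R strictly more in every row), so General C never plays it.
With C1 eliminated, Bottom is strictly dominated by Middle (Middle gives General R strictly more in every remaining column), so General R never plays it.
On the remaining 2×2 (Top, Middle vs C2, C3):
Let General R play Top with probability p. Expected payoff against C2: 1p + (-4)(1−p) = 5p − 4; against C3: (-4)p + 7(1−p) = −11p + 7.
Setting these equal: 5p − 4 = −11p + 7 ⇒ 16p = 11 ⇒ p = 11/16, and the value is (5)·(11/16) − 4 = -9/16.
For General C: with q = P(C2), equating Top's and Middle's payoffs gives 5q − 4 = −11q + 7 ⇒ q = 11/16.

-9/16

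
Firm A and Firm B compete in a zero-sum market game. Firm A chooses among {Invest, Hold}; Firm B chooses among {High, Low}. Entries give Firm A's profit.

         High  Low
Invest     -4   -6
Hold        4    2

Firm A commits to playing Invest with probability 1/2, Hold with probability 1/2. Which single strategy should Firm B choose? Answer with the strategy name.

If Firm B plays High, Firm A's expected payoff is (1/2)·(-4) + (1/2)·4 = 0.
If Firm B plays Low, Firm A's expected payoff is (1/2)·(-6) + (1/2)·2 = -2.
Firm B minimizes Firm A's payoff; the smallest is -2, so the best response is Low.

Low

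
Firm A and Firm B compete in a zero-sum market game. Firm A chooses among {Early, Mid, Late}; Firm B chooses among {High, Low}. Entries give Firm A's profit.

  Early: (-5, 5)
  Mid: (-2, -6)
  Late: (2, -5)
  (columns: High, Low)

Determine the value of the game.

-15/17

Row minima: Early → -5, Mid → -6, Late → -5; maximin = -5.
Column maxima: High → 2, Low → 5; minimax = 2.
-5 ≠ 2, so there is no saddle point; optimal play is mixed.
Mid is strictly dominated by Late, so Firm A never plays it.
On the remaining 2×2 (Early, Late vs High, Low):
Let Firm A play Early with probability p. Expected payoff against High: (-5)p + 2(1−p) = −7p + 2; against Low: 5p + (-5)(1−p) = 10p − 5.
Setting these equal: −7p + 2 = 10p − 5 ⇒ −17p = -7 ⇒ p = 7/17, and the value is (-7)·(7/17) + 2 = -15/17.
For Firm B: with q = P(High), equating Early's and Late's payoffs gives −10q + 5 = 7q − 5 ⇒ q = 10/17.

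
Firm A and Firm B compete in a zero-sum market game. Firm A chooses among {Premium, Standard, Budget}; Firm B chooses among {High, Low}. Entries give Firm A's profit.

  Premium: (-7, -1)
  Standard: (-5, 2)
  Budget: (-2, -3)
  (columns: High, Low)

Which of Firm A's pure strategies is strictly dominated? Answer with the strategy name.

Standard gives a strictly higher payoff than Premium against every column: -5 > -7, 2 > -1.
So Premium is strictly dominated and Firm A never plays it.

Premium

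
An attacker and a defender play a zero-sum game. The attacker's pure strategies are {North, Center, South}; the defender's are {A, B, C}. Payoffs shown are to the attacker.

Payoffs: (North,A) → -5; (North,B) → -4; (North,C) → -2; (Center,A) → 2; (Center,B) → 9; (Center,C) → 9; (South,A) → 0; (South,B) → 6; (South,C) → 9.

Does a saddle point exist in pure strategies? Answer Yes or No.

Yes

Row minima: North → -5, Center → 2, South → 0; maximin = 2.
Column maxima: A → 2, B → 9, C → 9; minimax = 2.
maximin = minimax = 2, so a saddle point exists.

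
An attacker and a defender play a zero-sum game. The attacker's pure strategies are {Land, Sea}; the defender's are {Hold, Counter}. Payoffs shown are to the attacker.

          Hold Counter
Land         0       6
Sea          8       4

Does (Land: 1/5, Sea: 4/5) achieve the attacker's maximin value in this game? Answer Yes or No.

Against Hold this mix gives (1/5)·0 + (4/5)·8 = 32/5.
Against Counter this mix gives (1/5)·6 + (4/5)·4 = 22/5.
The defender will play Counter, holding the attacker to 22/5. Shifting weight toward the row that does better against Counter would raise this floor (the equalizing mix achieves 24/5 against both Counter and Hold), so the proposed strategy is not optimal.

No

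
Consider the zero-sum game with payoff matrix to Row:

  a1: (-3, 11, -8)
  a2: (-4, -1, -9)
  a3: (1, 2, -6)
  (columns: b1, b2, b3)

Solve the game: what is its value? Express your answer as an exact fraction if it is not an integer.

-6

Row minima: a1 → -8, a2 → -9, a3 → -6; maximin = -6.
Column maxima: b1 → 1, b2 → 11, b3 → -6; minimax = -6.
Since maximin = minimax = -6, there is a saddle point and the value is -6.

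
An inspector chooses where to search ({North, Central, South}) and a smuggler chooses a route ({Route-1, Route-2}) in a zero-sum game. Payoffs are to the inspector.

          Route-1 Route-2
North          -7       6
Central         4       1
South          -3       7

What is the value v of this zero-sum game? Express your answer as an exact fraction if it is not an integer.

31/13

Row minima: North → -7, Central → 1, South → -3; maximin = 1.
Column maxima: Route-1 → 4, Route-2 → 7; minimax = 4.
1 ≠ 4, so there is no saddle point; optimal play is mixed.
North is strictly dominated by South, so the inspector never plays it.
On the remaining 2×2 (Central, South vs Route-1, Route-2):
Let the inspector play Central with probability p. Expected payoff against Route-1: 4p + (-3)(1−p) = 7p − 3; against Route-2: 1p + 7(1−p) = −6p + 7.
Setting these equal: 7p − 3 = −6p + 7 ⇒ 13p = 10 ⇒ p = 10/13, and the value is (7)·(10/13) − 3 = 31/13.
For the smuggler: with q = P(Route-1), equating Central's and South's payoffs gives 3q + 1 = −10q + 7 ⇒ q = 6/13.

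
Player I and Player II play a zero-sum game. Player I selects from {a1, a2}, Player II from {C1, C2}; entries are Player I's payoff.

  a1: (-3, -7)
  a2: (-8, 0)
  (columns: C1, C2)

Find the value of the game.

Row minima: a1 → -7, a2 → -8; maximin = -7.
Column maxima: C1 → -3, C2 → 0; minimax = -3.
-7 ≠ -3, so there is no saddle point; optimal play is mixed.
Let Player I play a1 with probability p. Expected payoff against C1: (-3)p + (-8)(1−p) = 5p − 8; against C2: (-7)p + 0(1−p) = −7p.
Setting these equal: 5p − 8 = −7p ⇒ 12p = 8 ⇒ p = 2/3, and the value is (5)·(2/3) − 8 = -14/3.
For Player II: with q = P(C1), equating a1's and a2's payoffs gives 4q − 7 = −8q ⇒ q = 7/12.

-14/3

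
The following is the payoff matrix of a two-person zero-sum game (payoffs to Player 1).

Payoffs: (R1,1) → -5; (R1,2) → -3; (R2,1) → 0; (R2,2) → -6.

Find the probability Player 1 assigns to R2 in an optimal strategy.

Row minima: R1 → -5, R2 → -6; maximin = -5.
Column maxima: 1 → 0, 2 → -3; minimax = -3.
-5 ≠ -3, so there is no saddle point; optimal play is mixed.
Let Player 1 play R1 with probability p. Expected payoff against 1: (-5)p + 0(1−p) = −5p; against 2: (-3)p + (-6)(1−p) = 3p − 6.
Setting these equal: −5p = 3p − 6 ⇒ −8p = -6 ⇒ p = 3/4, and the value is (-5)·(3/4) = -15/4.
For Player 2: with q = P(1), equating R1's and R2's payoffs gives −2q − 3 = 6q − 6 ⇒ q = 3/8.

1/4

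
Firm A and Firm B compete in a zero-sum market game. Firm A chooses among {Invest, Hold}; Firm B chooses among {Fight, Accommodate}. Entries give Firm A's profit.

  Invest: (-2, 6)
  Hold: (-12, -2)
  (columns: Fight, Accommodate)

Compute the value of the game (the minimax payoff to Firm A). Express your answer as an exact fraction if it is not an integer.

Row minima: Invest → -2, Hold → -12; maximin = -2.
Column maxima: Fight → -2, Accommodate → 6; minimax = -2.
Since maximin = minimax = -2, there is a saddle point and the value is -2.

-2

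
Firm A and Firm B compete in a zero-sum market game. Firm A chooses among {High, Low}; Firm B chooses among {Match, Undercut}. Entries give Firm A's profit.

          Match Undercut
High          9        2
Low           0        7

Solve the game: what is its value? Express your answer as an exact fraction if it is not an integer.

9/2

Row minima: High → 2, Low → 0; maximin = 2.
Column maxima: Match → 9, Undercut → 7; minimax = 7.
2 ≠ 7, so there is no saddle point; optimal play is mixed.
Let Firm A play High with probability p. Expected payoff against Match: 9p + 0(1−p) = 9p; against Undercut: 2p + 7(1−p) = −5p + 7.
Setting these equal: 9p = −5p + 7 ⇒ 14p = 7 ⇒ p = 1/2, and the value is (9)·(1/2) = 9/2.
For Firm B: with q = P(Match), equating High's and Low's payoffs gives 7q + 2 = −7q + 7 ⇒ q = 5/14.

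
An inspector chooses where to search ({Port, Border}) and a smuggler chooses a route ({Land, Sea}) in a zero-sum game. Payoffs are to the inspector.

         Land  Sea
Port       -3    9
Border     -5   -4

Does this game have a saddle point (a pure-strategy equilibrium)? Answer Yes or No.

Row minima: Port → -3, Border → -5; maximin = -3.
Column maxima: Land → -3, Sea → 9; minimax = -3.
maximin = minimax = -3, so a saddle point exists.

Yes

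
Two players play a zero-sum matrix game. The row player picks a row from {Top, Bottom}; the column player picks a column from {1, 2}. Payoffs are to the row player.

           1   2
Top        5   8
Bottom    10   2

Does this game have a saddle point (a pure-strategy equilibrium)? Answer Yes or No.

Row minima: Top → 5, Bottom → 2; maximin = 5.
Column maxima: 1 → 10, 2 → 8; minimax = 8.
5 ≠ 8, so no pure-strategy equilibrium exists.

No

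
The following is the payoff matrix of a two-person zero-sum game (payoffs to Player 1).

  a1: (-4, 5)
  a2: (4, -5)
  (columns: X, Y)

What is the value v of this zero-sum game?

0

Row minima: a1 → -4, a2 → -5; maximin = -4.
Column maxima: X → 4, Y → 5; minimax = 4.
-4 ≠ 4, so there is no saddle point; optimal play is mixed.
Let Player 1 play a1 with probability p. Expected payoff against X: (-4)p + 4(1−p) = −8p + 4; against Y: 5p + (-5)(1−p) = 10p − 5.
Setting these equal: −8p + 4 = 10p − 5 ⇒ −18p = -9 ⇒ p = 1/2, and the value is (-8)·(1/2) + 4 = 0.
For Player 2: with q = P(X), equating a1's and a2's payoffs gives −9q + 5 = 9q − 5 ⇒ q = 5/9.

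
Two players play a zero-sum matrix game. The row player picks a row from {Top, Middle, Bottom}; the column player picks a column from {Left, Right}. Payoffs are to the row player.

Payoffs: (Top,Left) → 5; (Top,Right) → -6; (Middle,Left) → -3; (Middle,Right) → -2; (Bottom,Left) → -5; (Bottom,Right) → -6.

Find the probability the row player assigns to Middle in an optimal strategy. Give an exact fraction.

Row minima: Top → -6, Middle → -3, Bottom → -6; maximin = -3.
Column maxima: Left → 5, Right → -2; minimax = -2.
-3 ≠ -2, so there is no saddle point; optimal play is mixed.
Bottom is strictly dominated by Middle, so the row player never plays it.
On the remaining 2×2 (Top, Middle vs Left, Right):
Let the row player play Top with probability p. Expected payoff against Left: 5p + (-3)(1−p) = 8p − 3; against Right: (-6)p + (-2)(1−p) = −4p − 2.
Setting these equal: 8p − 3 = −4p − 2 ⇒ 12p = 1 ⇒ p = 1/12, and the value is (8)·(1/12) − 3 = -7/3.
For the column player: with q = P(Left), equating Top's and Middle's payoffs gives 11q − 6 = −q − 2 ⇒ q = 1/3.

11/12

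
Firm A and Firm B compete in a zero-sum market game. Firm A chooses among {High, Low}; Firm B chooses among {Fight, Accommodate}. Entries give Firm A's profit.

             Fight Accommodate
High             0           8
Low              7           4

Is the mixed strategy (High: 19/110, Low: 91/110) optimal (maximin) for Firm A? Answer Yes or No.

No

Against Fight this mix gives (19/110)·0 + (91/110)·7 = 637/110.
Against Accommodate this mix gives (19/110)·8 + (91/110)·4 = 258/55.
Firm B will play Accommodate, holding Firm A to 258/55. Shifting weight toward the row that does better against Accommodate would raise this floor (the equalizing mix achieves 56/11 against both Accommodate and Fight), so the proposed strategy is not optimal.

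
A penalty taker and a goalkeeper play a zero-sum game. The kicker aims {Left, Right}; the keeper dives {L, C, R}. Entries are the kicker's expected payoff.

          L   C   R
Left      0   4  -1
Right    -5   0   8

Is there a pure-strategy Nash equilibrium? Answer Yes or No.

Row minima: Left → -1, Right → -5; maximin = -1.
Column maxima: L → 0, C → 4, R → 8; minimax = 0.
-1 ≠ 0, so no pure-strategy equilibrium exists.

No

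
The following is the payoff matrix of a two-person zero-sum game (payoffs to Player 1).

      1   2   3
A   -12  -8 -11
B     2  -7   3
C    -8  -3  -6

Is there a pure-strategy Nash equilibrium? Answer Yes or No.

No

Row minima: A → -12, B → -7, C → -8; maximin = -7.
Column maxima: 1 → 2, 2 → -3, 3 → 3; minimax = -3.
-7 ≠ -3, so no pure-strategy equilibrium exists.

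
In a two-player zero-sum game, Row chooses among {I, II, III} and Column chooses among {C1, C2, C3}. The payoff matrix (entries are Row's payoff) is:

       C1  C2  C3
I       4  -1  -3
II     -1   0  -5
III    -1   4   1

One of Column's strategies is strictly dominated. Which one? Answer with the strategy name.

C2

C3 holds Row's payoff strictly below C2 in every row: -3 < -1, -5 < 0, 1 < 4.
So C2 is strictly dominated for Column.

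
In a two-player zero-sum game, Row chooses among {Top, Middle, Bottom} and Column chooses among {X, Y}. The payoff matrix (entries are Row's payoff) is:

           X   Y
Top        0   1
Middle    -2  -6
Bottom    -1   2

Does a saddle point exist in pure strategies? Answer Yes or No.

Yes

Row minima: Top → 0, Middle → -6, Bottom → -1; maximin = 0.
Column maxima: X → 0, Y → 2; minimax = 0.
maximin = minimax = 0, so a saddle point exists.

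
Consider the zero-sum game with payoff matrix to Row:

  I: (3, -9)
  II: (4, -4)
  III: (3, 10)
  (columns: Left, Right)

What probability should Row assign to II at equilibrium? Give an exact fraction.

Row minima: I → -9, II → -4, III → 3; maximin = 3.
Column maxima: Left → 4, Right → 10; minimax = 4.
3 ≠ 4, so there is no saddle point; optimal play is mixed.
I is strictly dominated by II, so Row never plays it.
On the remaining 2×2 (II, III vs Left, Right):
Let Row play II with probability p. Expected payoff against Left: 4p + 3(1−p) = p + 3; against Right: (-4)p + 10(1−p) = −14p + 10.
Setting these equal: p + 3 = −14p + 10 ⇒ 15p = 7 ⇒ p = 7/15, and the value is (1)·(7/15) + 3 = 52/15.
For Column: with q = P(Left), equating II's and III's payoffs gives 8q − 4 = −7q + 10 ⇒ q = 14/15.

7/15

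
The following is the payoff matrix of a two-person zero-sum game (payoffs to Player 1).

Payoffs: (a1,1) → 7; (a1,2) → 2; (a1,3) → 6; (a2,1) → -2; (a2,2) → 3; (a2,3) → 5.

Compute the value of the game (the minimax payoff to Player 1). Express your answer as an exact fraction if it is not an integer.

Row minima: a1 → 2, a2 → -2; maximin = 2.
Column maxima: 1 → 7, 2 → 3, 3 → 6; minimax = 3.
2 ≠ 3, so there is no saddle point; optimal play is mixed.
3 is strictly dominated by 2 (it gives Player 1 strictly more in every row), so Player 2 never plays it.
On the remaining 2×2 (a1, a2 vs 1, 2):
Let Player 1 play a1 with probability p. Expected payoff against 1: 7p + (-2)(1−p) = 9p − 2; against 2: 2p + 3(1−p) = −p + 3.
Setting these equal: 9p − 2 = −p + 3 ⇒ 10p = 5 ⇒ p = 1/2, and the value is (9)·(1/2) − 2 = 5/2.
For Player 2: with q = P(1), equating a1's and a2's payoffs gives 5q + 2 = −5q + 3 ⇒ q = 1/10.

5/2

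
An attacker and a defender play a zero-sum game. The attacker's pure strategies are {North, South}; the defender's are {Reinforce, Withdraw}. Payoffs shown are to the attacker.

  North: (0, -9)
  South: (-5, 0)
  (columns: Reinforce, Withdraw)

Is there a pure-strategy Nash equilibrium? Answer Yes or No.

No

Row minima: North → -9, South → -5; maximin = -5.
Column maxima: Reinforce → 0, Withdraw → 0; minimax = 0.
-5 ≠ 0, so no pure-strategy equilibrium exists.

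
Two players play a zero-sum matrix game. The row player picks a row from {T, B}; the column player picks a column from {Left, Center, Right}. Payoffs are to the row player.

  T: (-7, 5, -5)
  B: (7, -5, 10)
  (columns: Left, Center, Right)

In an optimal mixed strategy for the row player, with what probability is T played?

Row minima: T → -7, B → -5; maximin = -5.
Column maxima: Left → 7, Center → 5, Right → 10; minimax = 5.
-5 ≠ 5, so there is no saddle point; optimal play is mixed.
Right is strictly dominated by Left (it gives the row player strictly more in every row), so the column player never plays it.
On the remaining 2×2 (T, B vs Left, Center):
Let the row player play T with probability p. Expected payoff against Left: (-7)p + 7(1−p) = −14p + 7; against Center: 5p + (-5)(1−p) = 10p − 5.
Setting these equal: −14p + 7 = 10p − 5 ⇒ −24p = -12 ⇒ p = 1/2, and the value is (-14)·(1/2) + 7 = 0.
For the column player: with q = P(Left), equating T's and B's payoffs gives −12q + 5 = 12q − 5 ⇒ q = 5/12.

1/2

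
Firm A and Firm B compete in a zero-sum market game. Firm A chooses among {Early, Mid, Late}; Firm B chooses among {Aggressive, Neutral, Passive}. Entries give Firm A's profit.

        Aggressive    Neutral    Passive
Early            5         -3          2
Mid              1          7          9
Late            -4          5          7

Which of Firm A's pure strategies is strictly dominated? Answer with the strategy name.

Late

Mid gives a strictly higher payoff than Late against every column: 1 > -4, 7 > 5, 9 > 7.
So Late is strictly dominated and Firm A never plays it.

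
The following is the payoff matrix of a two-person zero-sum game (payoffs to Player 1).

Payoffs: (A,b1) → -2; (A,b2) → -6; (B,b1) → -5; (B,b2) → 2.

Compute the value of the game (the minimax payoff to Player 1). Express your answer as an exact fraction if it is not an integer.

Row minima: A → -6, B → -5; maximin = -5.
Column maxima: b1 → -2, b2 → 2; minimax = -2.
-5 ≠ -2, so there is no saddle point; optimal play is mixed.
Let Player 1 play A with probability p. Expected payoff against b1: (-2)p + (-5)(1−p) = 3p − 5; against b2: (-6)p + 2(1−p) = −8p + 2.
Setting these equal: 3p − 5 = −8p + 2 ⇒ 11p = 7 ⇒ p = 7/11, and the value is (3)·(7/11) − 5 = -34/11.
For Player 2: with q = P(b1), equating A's and B's payoffs gives 4q − 6 = −7q + 2 ⇒ q = 8/11.

-34/11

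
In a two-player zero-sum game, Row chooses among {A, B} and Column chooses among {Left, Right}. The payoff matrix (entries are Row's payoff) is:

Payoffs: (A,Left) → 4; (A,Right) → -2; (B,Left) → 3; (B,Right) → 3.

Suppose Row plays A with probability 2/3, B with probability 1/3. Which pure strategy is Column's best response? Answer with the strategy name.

If Column plays Left, Row's expected payoff is (2/3)·4 + (1/3)·3 = 11/3.
If Column plays Right, Row's expected payoff is (2/3)·(-2) + (1/3)·3 = -1/3.
Column minimizes Row's payoff; the smallest is -1/3, so the best response is Right.

Right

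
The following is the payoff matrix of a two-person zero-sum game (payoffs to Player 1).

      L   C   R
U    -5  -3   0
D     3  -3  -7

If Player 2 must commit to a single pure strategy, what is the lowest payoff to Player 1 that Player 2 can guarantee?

Column maxima: L → 3, C → -3, R → 0.
The smallest of these is -3.

-3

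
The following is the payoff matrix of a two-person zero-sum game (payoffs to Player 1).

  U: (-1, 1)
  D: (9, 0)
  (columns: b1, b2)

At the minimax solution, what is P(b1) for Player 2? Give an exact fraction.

1/11

Row minima: U → -1, D → 0; maximin = 0.
Column maxima: b1 → 9, b2 → 1; minimax = 1.
0 ≠ 1, so there is no saddle point; optimal play is mixed.
Let Player 1 play U with probability p. Expected payoff against b1: (-1)p + 9(1−p) = −10p + 9; against b2: 1p + 0(1−p) = p.
Setting these equal: −10p + 9 = p ⇒ −11p = -9 ⇒ p = 9/11, and the value is (-10)·(9/11) + 9 = 9/11.
For Player 2: with q = P(b1), equating U's and D's payoffs gives −2q + 1 = 9q ⇒ q = 1/11.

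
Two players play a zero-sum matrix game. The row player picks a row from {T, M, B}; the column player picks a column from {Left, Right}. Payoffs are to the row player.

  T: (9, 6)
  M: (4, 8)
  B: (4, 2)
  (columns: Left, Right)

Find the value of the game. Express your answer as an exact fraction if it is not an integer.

Row minima: T → 6, M → 4, B → 2; maximin = 6.
Column maxima: Left → 9, Right → 8; minimax = 8.
6 ≠ 8, so there is no saddle point; optimal play is mixed.
B is strictly dominated by T, so the row player never plays it.
On the remaining 2×2 (T, M vs Left, Right):
Let the row player play T with probability p. Expected payoff against Left: 9p + 4(1−p) = 5p + 4; against Right: 6p + 8(1−p) = −2p + 8.
Setting these equal: 5p + 4 = −2p + 8 ⇒ 7p = 4 ⇒ p = 4/7, and the value is (5)·(4/7) + 4 = 48/7.
For the column player: with q = P(Left), equating T's and M's payoffs gives 3q + 6 = −4q + 8 ⇒ q = 2/7.

48/7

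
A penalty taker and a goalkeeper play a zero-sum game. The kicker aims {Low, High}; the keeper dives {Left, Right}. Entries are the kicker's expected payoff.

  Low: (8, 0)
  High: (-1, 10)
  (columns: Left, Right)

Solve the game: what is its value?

80/19

Row minima: Low → 0, High → -1; maximin = 0.
Column maxima: Left → 8, Right → 10; minimax = 8.
0 ≠ 8, so there is no saddle point; optimal play is mixed.
Let the kicker play Low with probability p. Expected payoff against Left: 8p + (-1)(1−p) = 9p − 1; against Right: 0p + 10(1−p) = −10p + 10.
Setting these equal: 9p − 1 = −10p + 10 ⇒ 19p = 11 ⇒ p = 11/19, and the value is (9)·(11/19) − 1 = 80/19.
For the keeper: with q = P(Left), equating Low's and High's payoffs gives 8q = −11q + 10 ⇒ q = 10/19.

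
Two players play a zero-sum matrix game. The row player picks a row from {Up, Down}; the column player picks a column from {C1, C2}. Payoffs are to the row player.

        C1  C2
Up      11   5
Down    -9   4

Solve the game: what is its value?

Row minima: Up → 5, Down → -9; maximin = 5.
Column maxima: C1 → 11, C2 → 5; minimax = 5.
Since maximin = minimax = 5, there is a saddle point and the value is 5.

5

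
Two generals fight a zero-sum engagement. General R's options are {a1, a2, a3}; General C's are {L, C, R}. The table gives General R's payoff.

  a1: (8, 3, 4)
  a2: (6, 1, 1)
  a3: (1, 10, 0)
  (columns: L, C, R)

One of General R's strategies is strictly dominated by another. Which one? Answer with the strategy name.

a1 gives a strictly higher payoff than a2 against every column: 8 > 6, 3 > 1, 4 > 1.
So a2 is strictly dominated and General R never plays it.

a2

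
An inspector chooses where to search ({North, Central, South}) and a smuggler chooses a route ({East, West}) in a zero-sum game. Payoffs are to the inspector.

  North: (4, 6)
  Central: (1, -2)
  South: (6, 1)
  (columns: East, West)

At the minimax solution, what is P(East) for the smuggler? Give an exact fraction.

5/7

Row minima: North → 4, Central → -2, South → 1; maximin = 4.
Column maxima: East → 6, West → 6; minimax = 6.
4 ≠ 6, so there is no saddle point; optimal play is mixed.
Central is strictly dominated by North, so the inspector never plays it.
On the remaining 2×2 (North, South vs East, West):
Let the inspector play North with probability p. Expected payoff against East: 4p + 6(1−p) = −2p + 6; against West: 6p + 1(1−p) = 5p + 1.
Setting these equal: −2p + 6 = 5p + 1 ⇒ −7p = -5 ⇒ p = 5/7, and the value is (-2)·(5/7) + 6 = 32/7.
For the smuggler: with q = P(East), equating North's and South's payoffs gives −2q + 6 = 5q + 1 ⇒ q = 5/7.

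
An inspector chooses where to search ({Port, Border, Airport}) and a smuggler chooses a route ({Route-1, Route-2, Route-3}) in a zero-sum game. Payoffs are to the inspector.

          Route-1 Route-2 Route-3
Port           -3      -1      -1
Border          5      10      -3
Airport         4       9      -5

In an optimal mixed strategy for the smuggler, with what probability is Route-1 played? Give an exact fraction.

1/5

Row minima: Port → -3, Border → -3, Airport → -5; maximin = -3.
Column maxima: Route-1 → 5, Route-2 → 10, Route-3 → -1; minimax = -1.
-3 ≠ -1, so there is no saddle point; optimal play is mixed.
Airport is strictly dominated by Border, so the inspector never plays it.
Route-2 is strictly dominated by Route-1 (it gives the inspector strictly more in every row), so the smuggler never plays it.
On the remaining 2×2 (Port, Border vs Route-1, Route-3):
Let the inspector play Port with probability p. Expected payoff against Route-1: (-3)p + 5(1−p) = −8p + 5; against Route-3: (-1)p + (-3)(1−p) = 2p − 3.
Setting these equal: −8p + 5 = 2p − 3 ⇒ −10p = -8 ⇒ p = 4/5, and the value is (-8)·(4/5) + 5 = -7/5.
For the smuggler: with q = P(Route-1), equating Port's and Border's payoffs gives −2q − 1 = 8q − 3 ⇒ q = 1/5.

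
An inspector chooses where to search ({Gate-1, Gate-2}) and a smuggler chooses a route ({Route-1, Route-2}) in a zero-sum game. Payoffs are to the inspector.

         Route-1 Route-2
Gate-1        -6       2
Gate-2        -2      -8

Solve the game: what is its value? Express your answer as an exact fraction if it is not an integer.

Row minima: Gate-1 → -6, Gate-2 → -8; maximin = -6.
Column maxima: Route-1 → -2, Route-2 → 2; minimax = -2.
-6 ≠ -2, so there is no saddle point; optimal play is mixed.
Let the inspector play Gate-1 with probability p. Expected payoff against Route-1: (-6)p + (-2)(1−p) = −4p − 2; against Route-2: 2p + (-8)(1−p) = 10p − 8.
Setting these equal: −4p − 2 = 10p − 8 ⇒ −14p = -6 ⇒ p = 3/7, and the value is (-4)·(3/7) − 2 = -26/7.
For the smuggler: with q = P(Route-1), equating Gate-1's and Gate-2's payoffs gives −8q + 2 = 6q − 8 ⇒ q = 5/7.

-26/7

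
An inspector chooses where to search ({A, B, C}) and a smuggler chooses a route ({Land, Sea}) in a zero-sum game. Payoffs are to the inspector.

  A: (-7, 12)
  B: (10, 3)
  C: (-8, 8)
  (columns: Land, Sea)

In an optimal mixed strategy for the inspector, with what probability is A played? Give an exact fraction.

7/26

Row minima: A → -7, B → 3, C → -8; maximin = 3.
Column maxima: Land → 10, Sea → 12; minimax = 10.
3 ≠ 10, so there is no saddle point; optimal play is mixed.
C is strictly dominated by A, so the inspector never plays it.
On the remaining 2×2 (A, B vs Land, Sea):
Let the inspector play A with probability p. Expected payoff against Land: (-7)p + 10(1−p) = −17p + 10; against Sea: 12p + 3(1−p) = 9p + 3.
Setting these equal: −17p + 10 = 9p + 3 ⇒ −26p = -7 ⇒ p = 7/26, and the value is (-17)·(7/26) + 10 = 141/26.
For the smuggler: with q = P(Land), equating A's and B's payoffs gives −19q + 12 = 7q + 3 ⇒ q = 9/26.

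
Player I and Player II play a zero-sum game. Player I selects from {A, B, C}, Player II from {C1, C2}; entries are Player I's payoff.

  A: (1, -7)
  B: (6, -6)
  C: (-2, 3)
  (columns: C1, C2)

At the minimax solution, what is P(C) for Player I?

12/17

Row minima: A → -7, B → -6, C → -2; maximin = -2.
Column maxima: C1 → 6, C2 → 3; minimax = 3.
-2 ≠ 3, so there is no saddle point; optimal play is mixed.
A is strictly dominated by B, so Player I never plays it.
On the remaining 2×2 (B, C vs C1, C2):
Let Player I play B with probability p. Expected payoff against C1: 6p + (-2)(1−p) = 8p − 2; against C2: (-6)p + 3(1−p) = −9p + 3.
Setting these equal: 8p − 2 = −9p + 3 ⇒ 17p = 5 ⇒ p = 5/17, and the value is (8)·(5/17) − 2 = 6/17.
For Player II: with q = P(C1), equating B's and C's payoffs gives 12q − 6 = −5q + 3 ⇒ q = 9/17.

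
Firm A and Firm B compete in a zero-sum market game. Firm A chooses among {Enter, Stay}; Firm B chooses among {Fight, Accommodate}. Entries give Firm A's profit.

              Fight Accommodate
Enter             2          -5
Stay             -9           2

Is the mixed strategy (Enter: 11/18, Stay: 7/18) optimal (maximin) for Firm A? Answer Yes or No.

Against Fight this mix gives (11/18)·2 + (7/18)·(-9) = -41/18.
Against Accommodate this mix gives (11/18)·(-5) + (7/18)·2 = -41/18.
All of Firm B's active replies (Fight, Accommodate) yield -41/18, and no column does worse for Firm A. The mix makes Firm B indifferent and guarantees -41/18, so it is optimal.

Yes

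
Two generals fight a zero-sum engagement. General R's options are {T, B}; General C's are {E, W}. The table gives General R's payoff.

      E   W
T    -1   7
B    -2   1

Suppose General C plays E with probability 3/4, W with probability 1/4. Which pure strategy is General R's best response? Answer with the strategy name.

T

Expected payoff of T: (3/4)·(-1) + (1/4)·7 = 1.
Expected payoff of B: (3/4)·(-2) + (1/4)·1 = -5/4.
The largest is 1, so General R's best response is T.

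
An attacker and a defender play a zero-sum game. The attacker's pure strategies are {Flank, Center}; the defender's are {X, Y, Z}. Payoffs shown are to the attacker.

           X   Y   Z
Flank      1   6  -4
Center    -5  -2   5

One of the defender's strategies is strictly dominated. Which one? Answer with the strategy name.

X holds the attacker's payoff strictly below Y in every row: 1 < 6, -5 < -2.
So Y is strictly dominated for the defender.

Y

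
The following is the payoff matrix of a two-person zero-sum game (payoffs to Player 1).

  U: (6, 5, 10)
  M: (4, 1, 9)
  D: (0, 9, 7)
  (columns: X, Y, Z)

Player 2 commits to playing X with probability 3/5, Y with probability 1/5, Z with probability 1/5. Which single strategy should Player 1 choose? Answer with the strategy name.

Expected payoff of U: (3/5)·6 + (1/5)·5 + (1/5)·10 = 33/5.
Expected payoff of M: (3/5)·4 + (1/5)·1 + (1/5)·9 = 22/5.
Expected payoff of D: (3/5)·0 + (1/5)·9 + (1/5)·7 = 16/5.
The largest is 33/5, so Player 1's best response is U.

U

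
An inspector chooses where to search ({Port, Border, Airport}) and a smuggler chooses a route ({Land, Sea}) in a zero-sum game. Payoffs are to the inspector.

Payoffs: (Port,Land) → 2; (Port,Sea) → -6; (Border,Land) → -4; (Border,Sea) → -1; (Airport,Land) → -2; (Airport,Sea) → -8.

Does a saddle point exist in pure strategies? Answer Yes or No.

Row minima: Port → -6, Border → -4, Airport → -8; maximin = -4.
Column maxima: Land → 2, Sea → -1; minimax = -1.
-4 ≠ -1, so no pure-strategy equilibrium exists.

No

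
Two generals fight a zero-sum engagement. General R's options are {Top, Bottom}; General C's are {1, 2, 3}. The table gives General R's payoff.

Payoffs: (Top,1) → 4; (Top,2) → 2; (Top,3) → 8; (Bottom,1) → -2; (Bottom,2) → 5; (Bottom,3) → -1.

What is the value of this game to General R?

8/3

Row minima: Top → 2, Bottom → -2; maximin = 2.
Column maxima: 1 → 4, 2 → 5, 3 → 8; minimax = 4.
2 ≠ 4, so there is no saddle point; optimal play is mixed.
3 is strictly dominated by 1 (it gives General R strictly more in every row), so General C never plays it.
On the remaining 2×2 (Top, Bottom vs 1, 2):
Let General R play Top with probability p. Expected payoff against 1: 4p + (-2)(1−p) = 6p − 2; against 2: 2p + 5(1−p) = −3p + 5.
Setting these equal: 6p − 2 = −3p + 5 ⇒ 9p = 7 ⇒ p = 7/9, and the value is (6)·(7/9) − 2 = 8/3.
For General C: with q = P(1), equating Top's and Bottom's payoffs gives 2q + 2 = −7q + 5 ⇒ q = 1/3.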